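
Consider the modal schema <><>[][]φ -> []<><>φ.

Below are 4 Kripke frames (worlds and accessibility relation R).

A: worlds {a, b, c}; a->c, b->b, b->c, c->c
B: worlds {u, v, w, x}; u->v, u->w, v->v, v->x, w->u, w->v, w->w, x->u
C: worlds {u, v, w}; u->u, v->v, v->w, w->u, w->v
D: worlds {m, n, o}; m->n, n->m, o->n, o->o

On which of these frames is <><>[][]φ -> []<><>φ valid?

A, B, C

This is the axiom for a generalized confluence (Geach) condition; its first-order frame correspondent is forall x forall y forall z ((x R^2 y & xRz) -> exists w (y R^2 w & z R^2 w)).
A: condition met.
B: condition met.
C: condition met.
D: fails — mR²m, mRn but no w with mR²w and nR²w.
Valid on: A, B, C.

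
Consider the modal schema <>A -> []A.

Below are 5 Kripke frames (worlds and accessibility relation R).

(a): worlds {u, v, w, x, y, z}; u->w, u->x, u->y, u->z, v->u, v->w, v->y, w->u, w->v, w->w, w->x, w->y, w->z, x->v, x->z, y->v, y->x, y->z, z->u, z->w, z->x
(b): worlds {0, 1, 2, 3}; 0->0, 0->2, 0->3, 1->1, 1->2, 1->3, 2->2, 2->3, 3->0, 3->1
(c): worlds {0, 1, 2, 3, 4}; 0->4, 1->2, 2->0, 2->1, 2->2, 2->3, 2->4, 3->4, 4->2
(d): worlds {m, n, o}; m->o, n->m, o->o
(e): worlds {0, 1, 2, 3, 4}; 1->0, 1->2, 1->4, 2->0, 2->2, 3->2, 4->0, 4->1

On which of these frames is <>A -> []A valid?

(d)

The schema corresponds to partial functionality: forall x forall y forall z (Rxy & Rxz -> y = z).
(a): fails — u sees both w and x.
(b): fails — 0 sees both 0 and 2.
(c): fails — 2 sees both 0 and 1.
(d): holds.
(e): fails — 1 sees both 0 and 2.
Valid on: (d).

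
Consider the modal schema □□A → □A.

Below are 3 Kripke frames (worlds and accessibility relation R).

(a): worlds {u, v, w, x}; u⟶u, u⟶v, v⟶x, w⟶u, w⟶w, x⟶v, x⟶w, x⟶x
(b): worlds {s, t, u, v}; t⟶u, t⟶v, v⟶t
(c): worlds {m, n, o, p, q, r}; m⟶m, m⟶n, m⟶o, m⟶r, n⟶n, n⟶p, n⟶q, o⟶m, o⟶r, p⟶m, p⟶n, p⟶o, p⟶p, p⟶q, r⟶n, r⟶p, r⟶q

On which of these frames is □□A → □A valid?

(a), (c)

Frame correspondent (Sahlqvist): ∀x ∀y (Rxy → ∃z (Rxz ∧ Rzy)) — i.e. density.
(a): holds.
(b): fails — Rtu but no z with Rtz and Rzu.
(c): holds.
Valid on: (a), (c).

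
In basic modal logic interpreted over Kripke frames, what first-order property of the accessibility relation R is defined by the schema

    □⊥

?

□⊥ is valid iff no world has any successor (otherwise □⊥ fails at any world with one).
Conversely, on a frame with emptiness of R the schema holds at every world under every valuation.
So the correspondent is emptiness of R.

Emptiness of R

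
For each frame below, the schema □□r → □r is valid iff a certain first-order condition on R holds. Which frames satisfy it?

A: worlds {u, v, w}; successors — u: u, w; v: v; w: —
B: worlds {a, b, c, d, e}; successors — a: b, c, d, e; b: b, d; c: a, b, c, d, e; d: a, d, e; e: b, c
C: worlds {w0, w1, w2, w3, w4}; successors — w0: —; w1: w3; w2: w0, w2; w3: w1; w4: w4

Frame correspondent (Sahlqvist): ∀x ∀y (Rxy → ∃z (Rxz ∧ Rzy)) — i.e. density.
A: condition met.
B: condition met.
C: fails — Rw3w1 but no z with Rw3z and Rzw1.
Valid on: A, B.

A, B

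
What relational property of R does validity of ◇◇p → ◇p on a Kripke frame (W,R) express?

This is a form of the 4 axiom.
It corresponds to transitivity: ∀x ∀y ∀z (Rxy ∧ Ryz → Rxz).

transitivity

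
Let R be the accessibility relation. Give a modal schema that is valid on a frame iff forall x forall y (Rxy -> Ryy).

This is shift-reflexivity; the standard corresponding axiom is T□: □(□r → r).

□(□r → r)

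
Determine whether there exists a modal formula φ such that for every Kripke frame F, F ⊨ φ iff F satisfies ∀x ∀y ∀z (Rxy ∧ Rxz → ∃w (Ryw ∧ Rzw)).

Yes: it is convergence, defined by the .2 schema ◇□q → □◇q.
Suppose ◇□q→□◇q is valid. Take Rxy, Rxz and set V(q)={w : Ryw}. Then □q at y so ◇□q at x, so □◇q at x, so ◇q at z, giving w with Rzw and Ryw.

Yes, by ◇□q → □◇q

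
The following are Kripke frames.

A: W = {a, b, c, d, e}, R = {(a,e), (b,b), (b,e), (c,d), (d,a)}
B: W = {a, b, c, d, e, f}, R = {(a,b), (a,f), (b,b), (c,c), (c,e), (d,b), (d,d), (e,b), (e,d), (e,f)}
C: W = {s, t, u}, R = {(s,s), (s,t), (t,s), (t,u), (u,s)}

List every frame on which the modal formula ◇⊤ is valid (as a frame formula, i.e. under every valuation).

Frame correspondent (Sahlqvist): ∀x ∃y Rxy — i.e. seriality.
A: fails — world e has no successor.
B: fails — world f has no successor.
C: ✓.
Valid on: C.

C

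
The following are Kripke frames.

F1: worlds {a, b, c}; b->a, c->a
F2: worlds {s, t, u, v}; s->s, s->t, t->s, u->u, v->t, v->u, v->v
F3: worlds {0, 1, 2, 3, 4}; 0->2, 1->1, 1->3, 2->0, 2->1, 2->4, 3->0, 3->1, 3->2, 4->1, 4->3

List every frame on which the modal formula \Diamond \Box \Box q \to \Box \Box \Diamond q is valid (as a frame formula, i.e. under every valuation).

F1

This is the axiom for a generalized confluence (Geach) condition; its first-order frame correspondent is \forall x \forall y \forall z ((xRy \wedge x R^2 z) \to \exists w (y R^2 w \wedge zRw)).
F1: ✓.
F2: fails — vRt, vR²u but no w with tR²w and uRw.
F3: fails — 3R0, 3R²0 but no w with 0R²w and 0Rw.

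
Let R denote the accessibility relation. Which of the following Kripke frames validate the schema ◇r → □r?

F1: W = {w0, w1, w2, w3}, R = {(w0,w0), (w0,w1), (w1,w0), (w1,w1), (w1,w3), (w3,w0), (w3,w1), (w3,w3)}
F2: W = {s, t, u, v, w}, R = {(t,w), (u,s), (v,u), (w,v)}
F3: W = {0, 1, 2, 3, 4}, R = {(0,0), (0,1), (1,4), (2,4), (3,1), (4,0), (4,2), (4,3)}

Frame correspondent (Sahlqvist): ∀x ∀y ∀z (Rxy ∧ Rxz → y = z) — i.e. partial functionality.
F1: fails — w0 sees both w0 and w1.
F2: satisfies the condition.
F3: fails — 0 sees both 0 and 1.

F2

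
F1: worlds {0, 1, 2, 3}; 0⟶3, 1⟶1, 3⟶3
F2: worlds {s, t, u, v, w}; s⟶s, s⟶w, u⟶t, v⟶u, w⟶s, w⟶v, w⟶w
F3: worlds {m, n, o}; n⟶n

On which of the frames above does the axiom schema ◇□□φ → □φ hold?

F1, F3

The schema corresponds to a generalized confluence (Geach) condition: ∀x ∀y ∀z ((xRy ∧ xRz) → ∃w (yR²w ∧ z = w)).
F1: condition met.
F2: fails — uRt, uRt but no w* with tR²w* and t=w*.
F3: condition met.
Valid on: F1, F3.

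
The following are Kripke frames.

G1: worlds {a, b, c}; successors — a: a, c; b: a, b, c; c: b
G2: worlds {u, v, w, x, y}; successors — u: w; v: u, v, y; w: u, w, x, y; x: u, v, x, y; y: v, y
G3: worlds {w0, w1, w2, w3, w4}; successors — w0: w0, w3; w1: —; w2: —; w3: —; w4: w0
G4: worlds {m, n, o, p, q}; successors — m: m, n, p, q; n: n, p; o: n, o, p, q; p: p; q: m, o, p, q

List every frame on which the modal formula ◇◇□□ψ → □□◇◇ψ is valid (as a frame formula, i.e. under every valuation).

Frame correspondent (Sahlqvist): ∀x ∀y ∀z ((xR²y ∧ xR²z) → ∃w (yR²w ∧ zR²w)) — i.e. a generalized confluence (Geach) condition.
G1: satisfies the condition.
G2: satisfies the condition.
G3: fails — w0R²w0, w0R²w3 but no w with w0R²w and w3R²w.
G4: satisfies the condition.
Valid on: G1, G2, G4.

G1, G2, G4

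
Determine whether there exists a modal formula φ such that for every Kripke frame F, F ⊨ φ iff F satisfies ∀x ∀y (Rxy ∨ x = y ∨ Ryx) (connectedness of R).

If a class were modally definable it would be closed under disjoint unions (Goldblatt–Thomason).
Take 2 disjoint single-world reflexive frames: each is trivially connected, but their disjoint union has 2 worlds with no edge between distinct components, so it is not connected.
So no modal formula (or set of formulas) defines exactly the connected frames.

Not definable by any modal formula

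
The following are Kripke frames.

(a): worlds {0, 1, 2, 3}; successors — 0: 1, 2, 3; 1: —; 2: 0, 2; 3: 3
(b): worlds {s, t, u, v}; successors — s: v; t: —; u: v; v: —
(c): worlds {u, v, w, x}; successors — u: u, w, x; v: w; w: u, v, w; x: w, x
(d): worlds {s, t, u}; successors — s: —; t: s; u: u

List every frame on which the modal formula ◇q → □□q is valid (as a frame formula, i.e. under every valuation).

Frame correspondent (Sahlqvist): ∀x ∀y ∀z ((xRy ∧ xR²z) → ∃w (y = w ∧ z = w)) — i.e. a generalized confluence (Geach) condition.
(a): fails — 0R1, 0R²0 but 1 ≠ 0.
(b): satisfies the condition.
(c): fails — uRu, uR²v but u ≠ v.
(d): satisfies the condition.
Valid on: (b), (d).

(b), (d)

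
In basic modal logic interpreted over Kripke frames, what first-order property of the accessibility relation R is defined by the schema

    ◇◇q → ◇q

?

This is frame-equivalent to □q → □□q (substitute ¬q for q and contrapose).
Suppose □q→□□q is valid. Take Rxy, Ryz and set V(q)={w : Rxw}. Then □q at x, so □□q at x, so □q at y, so q at z, i.e. Rxz.

transitivity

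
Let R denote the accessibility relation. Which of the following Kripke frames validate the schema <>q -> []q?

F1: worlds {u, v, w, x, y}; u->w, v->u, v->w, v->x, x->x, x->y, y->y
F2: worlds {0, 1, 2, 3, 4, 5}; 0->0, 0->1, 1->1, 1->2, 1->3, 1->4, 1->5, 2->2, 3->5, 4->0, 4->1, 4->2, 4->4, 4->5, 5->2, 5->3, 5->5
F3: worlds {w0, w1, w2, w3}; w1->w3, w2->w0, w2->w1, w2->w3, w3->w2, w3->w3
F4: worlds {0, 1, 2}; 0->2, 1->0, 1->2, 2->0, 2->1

This is the axiom for partial functionality; its first-order frame correspondent is forall x forall y forall z (Rxy & Rxz -> y = z).
F1: fails — v sees both u and w.
F2: fails — 0 sees both 0 and 1.
F3: fails — w2 sees both w0 and w1.
F4: fails — 1 sees both 0 and 2.

none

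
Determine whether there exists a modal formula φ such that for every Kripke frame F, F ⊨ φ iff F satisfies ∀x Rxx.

Definable; □r → r defines it

This is a Sahlqvist condition; the T axiom □r → r defines it.
Suppose □r→r is valid. At any x set V(r)={w : Rxw}. Then □r holds at x, so r holds at x, i.e. Rxx.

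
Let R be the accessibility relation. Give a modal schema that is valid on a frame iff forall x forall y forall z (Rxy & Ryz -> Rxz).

The condition is transitivity. The 4 schema □s → □□s defines it.
Suppose □s→□□s is valid. Take Rxy, Ryz and set V(s)={w : Rxw}. Then □s at x, so □□s at x, so □s at y, so s at z, i.e. Rxz.

□s → □□s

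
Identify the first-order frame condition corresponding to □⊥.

This schema is the Ver axiom.
It corresponds to emptiness of R: ∀x ∀y ¬Rxy.

Emptiness of R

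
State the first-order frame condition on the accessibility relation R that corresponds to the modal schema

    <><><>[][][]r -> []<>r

forall x forall y forall z ((x R^3 y & xRz) -> exists w (y R^3 w & zRw))

This is a Sahlqvist (Geach-type) schema ◇^3□^3r → □^1◇^1r.
First-order correspondent: forall x forall y forall z ((x R^3 y & xRz) -> exists w (y R^3 w & zRw)).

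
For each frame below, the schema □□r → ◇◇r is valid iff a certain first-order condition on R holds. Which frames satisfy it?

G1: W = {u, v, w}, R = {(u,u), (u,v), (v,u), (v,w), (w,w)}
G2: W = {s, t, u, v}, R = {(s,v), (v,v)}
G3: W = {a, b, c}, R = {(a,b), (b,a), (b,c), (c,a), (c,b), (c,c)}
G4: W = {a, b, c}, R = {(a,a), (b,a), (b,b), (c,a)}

Frame correspondent (Sahlqvist): ∀x ∃w (xR²w ∧ xR²w) — i.e. a generalized confluence (Geach) condition.
G1: holds.
G2: fails — at t but no w with tR²w and tR²w.
G3: holds.
G4: holds.

G1, G3, G4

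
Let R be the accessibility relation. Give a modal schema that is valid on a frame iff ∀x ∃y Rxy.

□p → ◇p

The condition is seriality. The D schema □p → ◇p defines it.
Suppose □p→◇p is valid. At any x set V(p)=W. Then □p at x, so ◇p at x, so x has a successor.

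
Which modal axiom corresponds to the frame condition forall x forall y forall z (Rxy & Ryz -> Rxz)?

This is transitivity; the standard corresponding axiom is 4: □p → □□p.

□p → □□p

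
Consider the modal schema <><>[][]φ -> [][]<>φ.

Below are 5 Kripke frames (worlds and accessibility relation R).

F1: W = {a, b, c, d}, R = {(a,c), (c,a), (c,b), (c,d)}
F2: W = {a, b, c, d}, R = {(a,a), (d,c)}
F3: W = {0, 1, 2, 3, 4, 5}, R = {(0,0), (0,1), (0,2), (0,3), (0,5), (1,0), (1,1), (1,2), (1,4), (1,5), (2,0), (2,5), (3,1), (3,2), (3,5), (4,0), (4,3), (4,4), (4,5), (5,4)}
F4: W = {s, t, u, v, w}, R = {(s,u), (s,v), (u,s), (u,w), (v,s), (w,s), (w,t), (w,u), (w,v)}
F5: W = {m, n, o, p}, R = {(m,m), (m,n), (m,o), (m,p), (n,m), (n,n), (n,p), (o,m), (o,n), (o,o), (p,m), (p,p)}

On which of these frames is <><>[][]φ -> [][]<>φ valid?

F2, F3, F5

This is the axiom for a generalized confluence (Geach) condition; its first-order frame correspondent is forall x forall y forall z ((x R^2 y & x R^2 z) -> exists w (y R^2 w & zRw)).
F1: fails — aR²a, aR²a but no w with aR²w and aRw.
F2: holds.
F3: holds.
F4: fails — sR²s, sR²s but no w* with sR²w* and sRw*.
F5: holds.
Valid on: F2, F3, F5.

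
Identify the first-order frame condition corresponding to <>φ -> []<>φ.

the Euclidean property: forall x forall y forall z (Rxy & Rxz -> Ryz)

Suppose ◇φ→□◇φ is valid. Take Rxy, Rxz and set V(φ)={y}. Then ◇φ at x, so □◇φ at x, so ◇φ at z, so some w with Rzw has φ; w=y, i.e. Rzy. By symmetry of the argument, Ryz.
The converse is a direct semantic check.
Frame condition: forall x forall y forall z (Rxy & Rxz -> Ryz).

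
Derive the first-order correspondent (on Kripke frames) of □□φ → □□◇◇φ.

This is a Sahlqvist (Geach-type) schema ◇^0□^2φ → □^2◇^2φ.
First-order correspondent: ∀x ∀z (xR²z → ∃w (xR²w ∧ zR²w)).

∀x ∀z (xR²z → ∃w (xR²w ∧ zR²w))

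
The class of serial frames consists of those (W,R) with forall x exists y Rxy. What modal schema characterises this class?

This is seriality; the standard corresponding axiom is D: □r → ◇r.

□r → ◇r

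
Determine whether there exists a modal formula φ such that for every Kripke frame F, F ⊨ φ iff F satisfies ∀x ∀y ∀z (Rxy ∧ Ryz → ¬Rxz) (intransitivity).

If a class were modally definable it would be closed under surjective bounded morphisms (Goldblatt–Thomason).
The 3-cycle (worlds 0,1,2 with 0→1→2→0) is intransitive. Mapping every world to a single reflexive point • is a surjective bounded morphism; the reflexive point is not intransitive (R••∧R•• but R••).
Hence intransitivity is not modally definable.

Not definable by any modal formula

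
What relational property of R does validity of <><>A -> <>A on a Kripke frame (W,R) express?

transitivity: forall x forall y forall z (Rxy & Ryz -> Rxz)

This is frame-equivalent to □A → □□A (substitute ¬A for A and contrapose).
Suppose □A→□□A is valid. Take Rxy, Ryz and set V(A)={w : Rxw}. Then □A at x, so □□A at x, so □A at y, so A at z, i.e. Rxz.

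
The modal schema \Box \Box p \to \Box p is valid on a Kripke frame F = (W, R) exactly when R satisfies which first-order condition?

density

Suppose □□p→□p is valid. Take Rxy and set V(p)={w : xR²w}. Then □□p at x, so □p at x, so p at y, i.e. ∃z(Rxz∧Rzy).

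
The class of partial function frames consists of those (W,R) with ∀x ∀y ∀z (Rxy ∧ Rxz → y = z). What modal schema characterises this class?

A defining formula is ◇r → □r (the CD axiom).
Suppose ◇r→□r is valid. Take Rxy, Rxz and set V(r)={y}. Then ◇r at x, so □r at x, so r at z, i.e. z=y.

◇r → □r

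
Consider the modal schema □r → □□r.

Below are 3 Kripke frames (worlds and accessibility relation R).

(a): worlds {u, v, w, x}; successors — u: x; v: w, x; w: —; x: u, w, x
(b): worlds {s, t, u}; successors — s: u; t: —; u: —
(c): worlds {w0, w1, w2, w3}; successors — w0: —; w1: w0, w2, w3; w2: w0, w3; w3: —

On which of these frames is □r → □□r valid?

(b), (c)

The schema corresponds to transitivity: ∀x ∀y ∀z (Rxy ∧ Ryz → Rxz).
(a): fails — Rvx and Rxu but not Rvu.
(b): ✓.
(c): ✓.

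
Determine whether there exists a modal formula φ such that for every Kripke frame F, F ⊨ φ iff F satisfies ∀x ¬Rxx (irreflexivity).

If a class were modally definable it would be closed under surjective bounded morphisms (Goldblatt–Thomason).
The 3-cycle (worlds a,b,c with a→b→c→a) is irreflexive, and the map sending every world to a single reflexive point • is a surjective bounded morphism (forth: every edge maps to (•,•); back: every world has a successor). So any modal formula valid on the 3-cycle is also valid on the reflexive point, which is not irreflexive.
Hence irreflexivity is not modally definable.

No — not modally definable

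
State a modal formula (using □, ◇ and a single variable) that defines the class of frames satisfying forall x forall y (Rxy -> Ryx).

ψ → □◇ψ

This is symmetry; the standard corresponding axiom is B: ψ → □◇ψ.
Suppose ψ→□◇ψ is valid. Take Rxy and set V(ψ)={x}. Then ψ at x, so □◇ψ at x, so ◇ψ at y, so some z with Ryz has ψ; z=x, i.e. Ryx.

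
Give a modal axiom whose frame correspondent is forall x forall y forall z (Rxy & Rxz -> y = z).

This is partial functionality; the standard corresponding axiom is CD: ◇q → □q.
Suppose ◇q→□q is valid. Take Rxy, Rxz and set V(q)={y}. Then ◇q at x, so □q at x, so q at z, i.e. z=y.

◇q → □q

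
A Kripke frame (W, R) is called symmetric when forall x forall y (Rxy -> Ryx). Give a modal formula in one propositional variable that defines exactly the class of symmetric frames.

The condition is symmetry. The B schema q → □◇q defines it.
Suppose q→□◇q is valid. Take Rxy and set V(q)={x}. Then q at x, so □◇q at x, so ◇q at y, so some z with Ryz has q; z=x, i.e. Ryx.

q → □◇q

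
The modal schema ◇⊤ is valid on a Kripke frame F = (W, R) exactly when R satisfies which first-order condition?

◇⊤ holds at w iff w has a successor, so frame-validity of ◇⊤ is exactly seriality. Equivalently via □r → ◇r:
Suppose □r→◇r is valid. At any x set V(r)=W. Then □r at x, so ◇r at x, so x has a successor.
Conversely, any frame satisfying ∀x ∃y Rxy validates the schema.
Frame condition: ∀x ∃y Rxy.

Seriality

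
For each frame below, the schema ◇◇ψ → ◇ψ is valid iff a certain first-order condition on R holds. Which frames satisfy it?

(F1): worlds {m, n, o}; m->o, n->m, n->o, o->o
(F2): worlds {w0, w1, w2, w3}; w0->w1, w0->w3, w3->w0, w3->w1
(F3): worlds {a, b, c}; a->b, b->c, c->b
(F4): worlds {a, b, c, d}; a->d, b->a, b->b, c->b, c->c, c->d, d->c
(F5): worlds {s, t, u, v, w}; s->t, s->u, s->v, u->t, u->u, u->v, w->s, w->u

The schema corresponds to transitivity: ∀x ∀y ∀z (Rxy ∧ Ryz → Rxz).
(F1): ✓.
(F2): fails — Rw0w3 and Rw3w0 but not Rw0w0.
(F3): fails — Rab and Rbc but not Rac.
(F4): fails — Rdc and Rcd but not Rdd.
(F5): fails — Rwu and Ruv but not Rwv.

(F1)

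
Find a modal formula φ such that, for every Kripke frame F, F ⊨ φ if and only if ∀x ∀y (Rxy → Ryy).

A defining formula is □(□ψ → ψ) (the T□ axiom).

□(□ψ → ψ)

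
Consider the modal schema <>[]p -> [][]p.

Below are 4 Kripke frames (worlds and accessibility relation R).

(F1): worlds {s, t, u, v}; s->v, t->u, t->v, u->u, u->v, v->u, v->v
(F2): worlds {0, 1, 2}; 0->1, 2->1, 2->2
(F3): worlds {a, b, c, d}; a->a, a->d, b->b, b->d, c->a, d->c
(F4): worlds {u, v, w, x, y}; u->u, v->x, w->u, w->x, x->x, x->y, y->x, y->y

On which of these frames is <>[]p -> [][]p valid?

(F1)

This is the axiom for a generalized confluence (Geach) condition; its first-order frame correspondent is forall x forall y forall z ((xRy & x R^2 z) -> exists w (yRw & z = w)).
(F1): satisfies the condition.
(F2): fails — 2R1, 2R²1 but no w with 1Rw and 1=w.
(F3): fails — aRa, aR²c but no w with aRw and c=w.
(F4): fails — wRu, wR²x but no t with uRt and x=t.
Valid on: (F1).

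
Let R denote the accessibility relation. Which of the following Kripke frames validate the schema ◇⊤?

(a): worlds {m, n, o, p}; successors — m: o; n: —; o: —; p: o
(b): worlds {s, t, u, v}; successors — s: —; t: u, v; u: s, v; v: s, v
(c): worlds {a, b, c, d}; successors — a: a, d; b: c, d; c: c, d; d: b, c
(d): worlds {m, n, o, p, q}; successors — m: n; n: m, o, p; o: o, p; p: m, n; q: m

Frame correspondent (Sahlqvist): ∀x ∃y Rxy — i.e. seriality.
(a): fails — world n has no successor.
(b): fails — world s has no successor.
(c): ✓.
(d): ✓.
Valid on: (c), (d).

(c), (d)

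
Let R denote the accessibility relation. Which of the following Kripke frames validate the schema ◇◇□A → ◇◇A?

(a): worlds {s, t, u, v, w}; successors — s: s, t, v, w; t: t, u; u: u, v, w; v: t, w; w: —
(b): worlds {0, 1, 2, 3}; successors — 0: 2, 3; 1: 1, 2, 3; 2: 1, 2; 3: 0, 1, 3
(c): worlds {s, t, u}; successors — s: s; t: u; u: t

(b)

Frame correspondent (Sahlqvist): ∀x ∀y (xR²y → ∃w (yRw ∧ xR²w)) — i.e. a generalized confluence (Geach) condition.
(a): fails — sR²w but no w* with wRw* and sR²w*.
(b): ✓.
(c): fails — tR²t but no w with tRw and tR²w.
Valid on: (b).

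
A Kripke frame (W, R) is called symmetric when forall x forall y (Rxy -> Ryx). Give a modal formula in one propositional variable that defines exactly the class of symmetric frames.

r → □◇r

A defining formula is r → □◇r (the B axiom).
Suppose r→□◇r is valid. Take Rxy and set V(r)={x}. Then r at x, so □◇r at x, so ◇r at y, so some z with Ryz has r; z=x, i.e. Ryx.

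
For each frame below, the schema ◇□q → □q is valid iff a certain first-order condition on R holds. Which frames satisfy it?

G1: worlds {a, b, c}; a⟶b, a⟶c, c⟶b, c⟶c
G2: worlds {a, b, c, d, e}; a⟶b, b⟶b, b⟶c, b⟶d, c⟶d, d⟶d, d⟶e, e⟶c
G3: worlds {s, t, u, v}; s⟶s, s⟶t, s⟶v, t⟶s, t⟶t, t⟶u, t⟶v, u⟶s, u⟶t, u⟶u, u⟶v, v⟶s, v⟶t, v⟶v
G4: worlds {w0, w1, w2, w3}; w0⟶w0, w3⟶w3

G4

This is the axiom for the Euclidean property; its first-order frame correspondent is ∀x ∀y ∀z (Rxy ∧ Rxz → Ryz).
G1: fails — Rab and Rac but not Rbc.
G2: fails — Rbc and Rbc but not Rcc.
G3: fails — Rtv and Rtu but not Rvu.
G4: ✓.
Valid on: G4.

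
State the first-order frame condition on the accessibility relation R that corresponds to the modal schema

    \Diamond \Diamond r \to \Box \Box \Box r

This is a Sahlqvist (Geach-type) schema ◇^2□^0r → □^3◇^0r.
First-order correspondent: \forall x \forall y \forall z ((x R^2 y \wedge x R^3 z) \to \exists w (y = w \wedge z = w)).

\forall x \forall y \forall z ((x R^2 y \wedge x R^3 z) \to \exists w (y = w \wedge z = w))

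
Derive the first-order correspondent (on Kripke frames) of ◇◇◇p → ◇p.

This is a Sahlqvist (Geach-type) schema ◇^3□^0p → □^0◇^1p.
First-order correspondent: ∀x ∀y (xR³y → ∃w (y = w ∧ xRw)).

∀x ∀y (xR³y → ∃w (y = w ∧ xRw))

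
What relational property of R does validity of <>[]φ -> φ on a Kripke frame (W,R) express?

symmetry

This is frame-equivalent to φ → □◇φ (substitute ¬φ for φ and contrapose).
Suppose φ→□◇φ is valid. Take Rxy and set V(φ)={x}. Then φ at x, so □◇φ at x, so ◇φ at y, so some z with Ryz has φ; z=x, i.e. Ryx.
Conversely, on a frame with symmetry the schema holds at every world under every valuation.
Frame condition: forall x forall y (Rxy -> Ryx).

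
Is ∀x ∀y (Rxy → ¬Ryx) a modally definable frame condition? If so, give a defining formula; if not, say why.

Any modally definable frame class is closed under surjective bounded morphisms.
The 3-cycle (worlds w0,w1,w2 with w0→w1→w2→w0) is asymmetric. Mapping every world to a single reflexive point • is a surjective bounded morphism, and the reflexive point is not asymmetric (R•• but asymmetry requires ¬R••).
Hence asymmetry is not modally definable.

No — not modally definable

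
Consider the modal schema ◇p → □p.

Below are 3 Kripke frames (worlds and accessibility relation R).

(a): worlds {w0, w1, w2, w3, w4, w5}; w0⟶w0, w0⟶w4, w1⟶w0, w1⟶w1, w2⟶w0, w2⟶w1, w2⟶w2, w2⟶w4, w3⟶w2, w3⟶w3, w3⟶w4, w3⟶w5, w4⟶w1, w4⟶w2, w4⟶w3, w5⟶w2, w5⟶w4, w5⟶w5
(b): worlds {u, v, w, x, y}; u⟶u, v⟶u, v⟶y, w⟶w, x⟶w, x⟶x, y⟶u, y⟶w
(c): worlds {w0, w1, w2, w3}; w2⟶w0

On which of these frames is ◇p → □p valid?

The schema corresponds to partial functionality: ∀x ∀y ∀z (Rxy ∧ Rxz → y = z).
(a): fails — w0 sees both w0 and w4.
(b): fails — v sees both u and y.
(c): ✓.

(c)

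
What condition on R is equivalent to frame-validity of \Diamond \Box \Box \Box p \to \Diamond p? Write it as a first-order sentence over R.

This is a Sahlqvist (Geach-type) schema ◇^1□^3p → □^0◇^1p.
Minimal-valuation argument: fix x; take any y with xR^1y and any z with xR^0z. Set V(p) to the set of worlds R-reachable from y in exactly 3 steps. Then □^3p holds at y, so the antecedent holds at x; validity forces ◇^1p at z, giving a w with zR^1w and yR^3w.
First-order correspondent: \forall x \forall y (xRy \to \exists w (y R^3 w \wedge xRw)).

\forall x \forall y (xRy \to \exists w (y R^3 w \wedge xRw))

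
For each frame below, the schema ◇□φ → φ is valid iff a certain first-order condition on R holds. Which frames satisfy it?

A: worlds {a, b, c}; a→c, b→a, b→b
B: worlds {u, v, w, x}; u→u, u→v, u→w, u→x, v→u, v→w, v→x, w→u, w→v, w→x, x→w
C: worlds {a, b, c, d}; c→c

Frame correspondent (Sahlqvist): ∀x ∀y (Rxy → Ryx) — i.e. symmetry.
A: fails — Rac but not Rca.
B: fails — Rvx but not Rxv.
C: ✓.
Valid on: C.

C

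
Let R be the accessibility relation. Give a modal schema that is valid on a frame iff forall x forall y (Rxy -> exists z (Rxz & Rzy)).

□□p → □p

A defining formula is □□p → □p (the C4 axiom).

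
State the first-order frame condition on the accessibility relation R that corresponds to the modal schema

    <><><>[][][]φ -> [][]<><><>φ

This is a Sahlqvist (Geach-type) schema ◇^3□^3φ → □^2◇^3φ.
First-order correspondent: forall x forall y forall z ((x R^3 y & x R^2 z) -> exists w (y R^3 w & z R^3 w)).

forall x forall y forall z ((x R^3 y & x R^2 z) -> exists w (y R^3 w & z R^3 w))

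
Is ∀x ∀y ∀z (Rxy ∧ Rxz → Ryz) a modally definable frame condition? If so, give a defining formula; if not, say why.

The condition is the Euclidean property. A defining modal formula is ◇q → □◇q.
Suppose ◇q→□◇q is valid. Take Rxy, Rxz and set V(q)={y}. Then ◇q at x, so □◇q at x, so ◇q at z, so some w with Rzw has q; w=y, i.e. Rzy. By symmetry of the argument, Ryz.

Definable; ◇q → □◇q defines it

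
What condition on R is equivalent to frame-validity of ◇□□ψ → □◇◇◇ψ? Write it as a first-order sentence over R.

∀x ∀y ∀z ((xRy ∧ xRz) → ∃w (yR²w ∧ zR³w))

This is a Sahlqvist (Geach-type) schema ◇^1□^2ψ → □^1◇^3ψ.
Minimal-valuation argument: fix x; take any y with xR^1y and any z with xR^1z. Set V(ψ) to the set of worlds R-reachable from y in exactly 2 steps. Then □^2ψ holds at y, so the antecedent holds at x; validity forces ◇^3ψ at z, giving a w with zR^3w and yR^2w.
First-order correspondent: ∀x ∀y ∀z ((xRy ∧ xRz) → ∃w (yR²w ∧ zR³w)).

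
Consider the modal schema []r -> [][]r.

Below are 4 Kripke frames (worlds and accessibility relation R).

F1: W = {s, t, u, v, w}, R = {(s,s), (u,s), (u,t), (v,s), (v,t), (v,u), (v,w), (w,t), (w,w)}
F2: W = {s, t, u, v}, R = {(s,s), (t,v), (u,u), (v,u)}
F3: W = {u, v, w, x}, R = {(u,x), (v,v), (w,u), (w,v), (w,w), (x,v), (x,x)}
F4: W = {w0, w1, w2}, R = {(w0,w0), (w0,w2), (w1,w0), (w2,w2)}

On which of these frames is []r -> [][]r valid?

F1

This is the axiom for transitivity; its first-order frame correspondent is forall x forall y forall z (Rxy & Ryz -> Rxz).
F1: condition met.
F2: fails — Rtv and Rvu but not Rtu.
F3: fails — Rwu and Rux but not Rwx.
F4: fails — Rw1w0 and Rw0w2 but not Rw1w2.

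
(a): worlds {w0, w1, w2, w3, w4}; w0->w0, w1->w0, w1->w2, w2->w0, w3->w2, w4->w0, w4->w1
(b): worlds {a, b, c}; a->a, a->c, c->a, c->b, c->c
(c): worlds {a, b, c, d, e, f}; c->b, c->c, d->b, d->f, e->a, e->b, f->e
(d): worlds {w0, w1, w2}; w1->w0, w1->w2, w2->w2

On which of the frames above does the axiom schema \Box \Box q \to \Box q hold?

(b)

This is the axiom for density; its first-order frame correspondent is \forall x \forall y (Rxy \to \exists z (Rxz \wedge Rzy)).
(a): fails — Rw1w2 but no z with Rw1z and Rzw2.
(b): satisfies the condition.
(c): fails — Reb but no z with Rez and Rzb.
(d): fails — Rw1w0 but no z with Rw1z and Rzw0.
Valid on: (b).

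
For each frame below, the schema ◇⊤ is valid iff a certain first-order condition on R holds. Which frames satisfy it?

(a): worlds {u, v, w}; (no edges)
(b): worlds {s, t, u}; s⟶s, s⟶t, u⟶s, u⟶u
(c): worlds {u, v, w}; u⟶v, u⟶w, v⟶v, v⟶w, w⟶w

This is the axiom for seriality; its first-order frame correspondent is ∀x ∃y Rxy.
(a): fails — world u has no successor.
(b): fails — world t has no successor.
(c): holds.
Valid on: (c).

(c)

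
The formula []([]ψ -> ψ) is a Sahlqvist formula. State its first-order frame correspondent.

This is the T□ axiom.
Its frame correspondent is shift-reflexivity — forall x forall y (Rxy -> Ryy).

Shift-reflexivity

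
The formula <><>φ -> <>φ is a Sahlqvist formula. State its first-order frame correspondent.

This is a form of the 4 axiom.
Its frame correspondent is transitivity — forall x forall y forall z (Rxy & Ryz -> Rxz).

Transitivity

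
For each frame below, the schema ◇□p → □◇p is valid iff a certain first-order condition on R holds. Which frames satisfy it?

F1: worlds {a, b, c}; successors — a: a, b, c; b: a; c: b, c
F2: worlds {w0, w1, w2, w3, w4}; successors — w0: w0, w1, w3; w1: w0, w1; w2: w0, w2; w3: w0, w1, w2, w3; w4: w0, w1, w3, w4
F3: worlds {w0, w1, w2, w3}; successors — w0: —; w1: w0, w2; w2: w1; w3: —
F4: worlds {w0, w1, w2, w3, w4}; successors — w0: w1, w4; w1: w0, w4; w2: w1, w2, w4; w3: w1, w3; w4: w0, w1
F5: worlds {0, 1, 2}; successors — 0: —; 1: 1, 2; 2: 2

F2, F5

Frame correspondent (Sahlqvist): ∀x ∀y ∀z (Rxy ∧ Rxz → ∃w (Ryw ∧ Rzw)) — i.e. convergence.
F1: fails — Rab and Rac but b and c have no common successor.
F2: holds.
F3: fails — Rw1w2 and Rw1w0 but w2 and w0 have no common successor.
F4: fails — Rw3w1 and Rw3w3 but w1 and w3 have no common successor.
F5: holds.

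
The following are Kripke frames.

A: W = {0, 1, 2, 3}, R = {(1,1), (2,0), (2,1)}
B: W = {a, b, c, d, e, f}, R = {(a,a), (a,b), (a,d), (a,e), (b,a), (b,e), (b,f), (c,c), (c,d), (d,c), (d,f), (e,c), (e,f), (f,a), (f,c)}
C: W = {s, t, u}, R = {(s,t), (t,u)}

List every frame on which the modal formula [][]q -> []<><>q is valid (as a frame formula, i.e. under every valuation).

B

The schema corresponds to a generalized confluence (Geach) condition: forall x forall z (xRz -> exists w (x R^2 w & z R^2 w)).
A: fails — 2R0 but no w with 2R²w and 0R²w.
B: ✓.
C: fails — sRt but no w with sR²w and tR²w.
Valid on: B.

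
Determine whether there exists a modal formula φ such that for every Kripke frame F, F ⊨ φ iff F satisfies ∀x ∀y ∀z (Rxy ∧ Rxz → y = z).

Definable; ◇r → □r defines it

Yes: it is partial functionality, defined by the CD schema ◇r → □r.
Suppose ◇r→□r is valid. Take Rxy, Rxz and set V(r)={y}. Then ◇r at x, so □r at x, so r at z, i.e. z=y.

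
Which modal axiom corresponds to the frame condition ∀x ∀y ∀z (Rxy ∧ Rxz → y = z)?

◇r → □r

The condition is partial functionality. The CD schema ◇r → □r defines it.
Suppose ◇r→□r is valid. Take Rxy, Rxz and set V(r)={y}. Then ◇r at x, so □r at x, so r at z, i.e. z=y.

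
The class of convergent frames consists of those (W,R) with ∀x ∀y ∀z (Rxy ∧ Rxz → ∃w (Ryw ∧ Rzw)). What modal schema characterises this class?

This is convergence; the standard corresponding axiom is .2: ◇□p → □◇p.
Suppose ◇□p→□◇p is valid. Take Rxy, Rxz and set V(p)={w : Ryw}. Then □p at y so ◇□p at x, so □◇p at x, so ◇p at z, giving w with Rzw and Ryw.

◇□p → □◇p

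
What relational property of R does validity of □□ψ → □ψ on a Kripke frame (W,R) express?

density

Suppose □□ψ→□ψ is valid. Take Rxy and set V(ψ)={w : xR²w}. Then □□ψ at x, so □ψ at x, so ψ at y, i.e. ∃z(Rxz∧Rzy).
The converse is a direct semantic check.
So the correspondent is density.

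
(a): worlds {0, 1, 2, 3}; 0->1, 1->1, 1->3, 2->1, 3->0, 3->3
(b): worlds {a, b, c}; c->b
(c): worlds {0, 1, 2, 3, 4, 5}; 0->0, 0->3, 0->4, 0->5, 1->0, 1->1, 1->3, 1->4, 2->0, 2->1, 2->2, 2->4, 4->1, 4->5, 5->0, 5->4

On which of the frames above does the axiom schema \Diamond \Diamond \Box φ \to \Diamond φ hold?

Frame correspondent (Sahlqvist): \forall x \forall y (x R^2 y \to \exists w (yRw \wedge xRw)) — i.e. a generalized confluence (Geach) condition.
(a): fails — 0R²3 but no w with 3Rw and 0Rw.
(b): ✓.
(c): fails — 0R²3 but no w with 3Rw and 0Rw.

(b)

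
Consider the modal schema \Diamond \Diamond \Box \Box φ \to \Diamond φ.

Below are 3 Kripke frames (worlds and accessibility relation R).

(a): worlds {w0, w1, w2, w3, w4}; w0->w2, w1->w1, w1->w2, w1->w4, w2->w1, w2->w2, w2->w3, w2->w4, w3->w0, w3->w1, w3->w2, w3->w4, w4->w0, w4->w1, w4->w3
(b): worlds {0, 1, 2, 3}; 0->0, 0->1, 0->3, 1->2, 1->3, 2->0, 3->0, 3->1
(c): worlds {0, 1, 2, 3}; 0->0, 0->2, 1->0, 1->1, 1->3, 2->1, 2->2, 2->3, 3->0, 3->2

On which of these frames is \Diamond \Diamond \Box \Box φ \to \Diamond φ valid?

This is the axiom for a generalized confluence (Geach) condition; its first-order frame correspondent is \forall x \forall y (x R^2 y \to \exists w (y R^2 w \wedge xRw)).
(a): satisfies the condition.
(b): fails — 1R²1 but no w with 1R²w and 1Rw.
(c): satisfies the condition.

(a), (c)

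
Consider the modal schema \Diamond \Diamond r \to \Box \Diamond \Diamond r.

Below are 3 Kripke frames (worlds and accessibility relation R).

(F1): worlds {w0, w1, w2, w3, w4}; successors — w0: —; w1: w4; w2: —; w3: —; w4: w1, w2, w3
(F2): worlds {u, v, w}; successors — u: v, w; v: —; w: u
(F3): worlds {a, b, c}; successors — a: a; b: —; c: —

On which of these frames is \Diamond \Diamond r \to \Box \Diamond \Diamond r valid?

(F3)

The schema corresponds to a generalized confluence (Geach) condition: \forall x \forall y \forall z ((x R^2 y \wedge xRz) \to \exists w (y = w \wedge z R^2 w)).
(F1): fails — w1R²w1, w1Rw4 but no w with w1=w and w4R²w.
(F2): fails — uR²u, uRv but no t with u=t and vR²t.
(F3): holds.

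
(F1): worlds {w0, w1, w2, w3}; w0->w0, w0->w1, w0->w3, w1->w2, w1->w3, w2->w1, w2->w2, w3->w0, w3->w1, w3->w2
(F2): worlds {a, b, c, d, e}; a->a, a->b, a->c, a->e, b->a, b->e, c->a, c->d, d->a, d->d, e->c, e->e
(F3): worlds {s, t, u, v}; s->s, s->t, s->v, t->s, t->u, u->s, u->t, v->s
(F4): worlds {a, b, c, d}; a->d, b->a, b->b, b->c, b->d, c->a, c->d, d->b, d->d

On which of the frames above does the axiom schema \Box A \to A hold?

none

This is the axiom for reflexivity; its first-order frame correspondent is \forall x Rxx.
(F1): fails — world w1 does not see itself.
(F2): fails — world b does not see itself.
(F3): fails — world t does not see itself.
(F4): fails — world a does not see itself.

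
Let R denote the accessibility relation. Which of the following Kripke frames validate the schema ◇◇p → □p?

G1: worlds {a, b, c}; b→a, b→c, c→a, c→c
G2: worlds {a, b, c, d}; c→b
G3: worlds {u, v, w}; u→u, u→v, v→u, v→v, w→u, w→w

G2

This is the axiom for a generalized confluence (Geach) condition; its first-order frame correspondent is ∀x ∀y ∀z ((xR²y ∧ xRz) → ∃w (y = w ∧ z = w)).
G1: fails — bR²a, bRc but a ≠ c.
G2: ✓.
G3: fails — uR²u, uRv but u ≠ v.
Valid on: G2.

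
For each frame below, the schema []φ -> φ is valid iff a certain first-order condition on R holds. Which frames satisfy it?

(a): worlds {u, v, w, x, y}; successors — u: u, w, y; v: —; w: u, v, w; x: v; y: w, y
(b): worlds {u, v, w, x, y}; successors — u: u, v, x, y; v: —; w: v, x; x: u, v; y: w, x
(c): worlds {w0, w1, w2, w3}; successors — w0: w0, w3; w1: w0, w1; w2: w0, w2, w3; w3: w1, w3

(c)

This is the axiom for reflexivity; its first-order frame correspondent is forall x Rxx.
(a): fails — world v does not see itself.
(b): fails — world v does not see itself.
(c): ✓.
Valid on: (c).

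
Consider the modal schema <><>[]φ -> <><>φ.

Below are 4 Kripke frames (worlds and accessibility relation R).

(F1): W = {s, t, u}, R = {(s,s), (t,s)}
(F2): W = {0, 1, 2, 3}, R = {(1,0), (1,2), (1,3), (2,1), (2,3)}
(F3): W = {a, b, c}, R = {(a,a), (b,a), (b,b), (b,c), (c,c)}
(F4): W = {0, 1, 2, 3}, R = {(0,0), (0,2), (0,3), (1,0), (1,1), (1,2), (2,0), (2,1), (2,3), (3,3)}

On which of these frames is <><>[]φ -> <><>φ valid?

(F1), (F3), (F4)

This is the axiom for a generalized confluence (Geach) condition; its first-order frame correspondent is forall x forall y (x R^2 y -> exists w (yRw & x R^2 w)).
(F1): condition met.
(F2): fails — 1R²3 but no w with 3Rw and 1R²w.
(F3): condition met.
(F4): condition met.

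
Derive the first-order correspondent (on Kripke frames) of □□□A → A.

This is a Sahlqvist (Geach-type) schema ◇^0□^3A → □^0◇^0A.
First-order correspondent: ∀x ∃w (xR³w ∧ x = w).

∀x ∃w (xR³w ∧ x = w)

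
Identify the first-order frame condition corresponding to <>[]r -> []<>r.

Suppose ◇□r→□◇r is valid. Take Rxy, Rxz and set V(r)={w : Ryw}. Then □r at y so ◇□r at x, so □◇r at x, so ◇r at z, giving w with Rzw and Ryw.
The converse is a direct semantic check.
Frame condition: forall x forall y forall z (Rxy & Rxz -> exists w (Ryw & Rzw)).

convergence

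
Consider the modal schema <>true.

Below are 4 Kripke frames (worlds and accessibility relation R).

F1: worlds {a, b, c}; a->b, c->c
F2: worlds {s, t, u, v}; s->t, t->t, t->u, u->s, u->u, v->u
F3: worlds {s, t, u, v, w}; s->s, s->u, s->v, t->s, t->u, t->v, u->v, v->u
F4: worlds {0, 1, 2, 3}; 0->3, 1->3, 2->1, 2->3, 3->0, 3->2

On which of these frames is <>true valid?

Frame correspondent (Sahlqvist): forall x exists y Rxy — i.e. seriality.
F1: fails — world b has no successor.
F2: holds.
F3: fails — world w has no successor.
F4: holds.

F2, F4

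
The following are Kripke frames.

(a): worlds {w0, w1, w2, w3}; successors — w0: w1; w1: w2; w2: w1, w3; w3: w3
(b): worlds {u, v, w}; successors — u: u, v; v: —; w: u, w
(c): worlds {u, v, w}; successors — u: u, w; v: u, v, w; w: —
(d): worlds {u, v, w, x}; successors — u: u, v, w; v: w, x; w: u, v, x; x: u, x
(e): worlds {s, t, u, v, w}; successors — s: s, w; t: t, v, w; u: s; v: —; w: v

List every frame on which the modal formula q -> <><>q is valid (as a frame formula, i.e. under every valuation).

(d)

Frame correspondent (Sahlqvist): forall x exists w (x = w & x R^2 w) — i.e. a generalized confluence (Geach) condition.
(a): fails — at w0 but no w with w0=w and w0R²w.
(b): fails — at v but no t with v=t and vR²t.
(c): fails — at w but no t with w=t and wR²t.
(d): ✓.
(e): fails — at u but no w* with u=w* and uR²w*.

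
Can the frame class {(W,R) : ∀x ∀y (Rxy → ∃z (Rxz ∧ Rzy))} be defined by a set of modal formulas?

Yes — defined by □□q → □q

Yes: it is density, defined by the C4 schema □□q → □q.
Suppose □□q→□q is valid. Take Rxy and set V(q)={w : xR²w}. Then □□q at x, so □q at x, so q at y, i.e. ∃z(Rxz∧Rzy).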